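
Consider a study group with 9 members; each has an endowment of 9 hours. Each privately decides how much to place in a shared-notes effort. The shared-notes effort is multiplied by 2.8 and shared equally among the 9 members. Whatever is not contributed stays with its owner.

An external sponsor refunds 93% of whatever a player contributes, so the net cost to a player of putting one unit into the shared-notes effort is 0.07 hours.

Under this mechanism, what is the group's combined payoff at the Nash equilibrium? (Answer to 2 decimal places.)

With the mechanism, a contributed unit returns (2.8/9) / 0.07 = 4.4444 per unit of net cost to the contributor — now above 1 — so contributing fully is weakly dominant for every player.
At the Nash equilibrium everyone contributes 9. Group total payoff = 9 × (9 × 0.93 + 2.8 × 9) = 302.13.

302.13 hours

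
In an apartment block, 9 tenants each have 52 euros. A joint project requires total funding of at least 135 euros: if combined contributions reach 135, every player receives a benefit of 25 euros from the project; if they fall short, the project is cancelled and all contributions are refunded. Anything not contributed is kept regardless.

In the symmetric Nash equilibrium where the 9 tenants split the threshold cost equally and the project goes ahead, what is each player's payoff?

62 euros

Equal share of the threshold: 135/9 = 15.
At this profile no one gains by cutting their contribution: any cut drops the total below 135, the project is cancelled, contributions are refunded, and the deviator ends with 52, which is less than 52 − 15 + 25 = 62. Contributing more than 15 just wastes the excess. So contributing exactly 15 is a best response.
Each player's payoff: 52 − 15 + 25 = 62.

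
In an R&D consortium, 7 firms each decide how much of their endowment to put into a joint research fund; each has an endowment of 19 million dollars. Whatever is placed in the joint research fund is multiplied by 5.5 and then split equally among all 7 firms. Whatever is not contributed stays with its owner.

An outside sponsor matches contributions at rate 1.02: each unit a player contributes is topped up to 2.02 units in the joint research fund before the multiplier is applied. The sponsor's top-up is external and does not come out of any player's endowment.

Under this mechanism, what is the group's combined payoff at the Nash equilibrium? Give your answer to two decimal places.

1477.63 million dollars

With the mechanism, a contributed unit returns 5.5 × 2.02 / 7 = 1.5871 per unit of net cost to the contributor — now above 1 — so contributing fully is weakly dominant for every player.
At the Nash equilibrium everyone contributes 19. Group total payoff = 5.5 × 2.02 × 133 = 1477.63.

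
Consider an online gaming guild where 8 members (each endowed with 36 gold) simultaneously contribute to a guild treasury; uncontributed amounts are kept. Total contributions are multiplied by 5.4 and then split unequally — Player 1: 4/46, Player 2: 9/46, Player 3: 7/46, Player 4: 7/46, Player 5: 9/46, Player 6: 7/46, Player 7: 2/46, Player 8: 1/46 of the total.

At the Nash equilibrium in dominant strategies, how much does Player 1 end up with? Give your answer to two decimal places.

69.81 gold

Each unit j contributes comes back to j as 5.4 × (j's share), so j prefers to contribute only if that share exceeds 1/5.4 = 0.1852; otherwise keeping the unit dominates.
Player 2 and Player 5 clear that bar, contributing 36 each; the remaining 6 contribute 0. Total contributed: 72.
Player 1 keeps 36 and receives 5.4 × 72 × 4/46 = 33.81 from the guild treasury, for a payoff of 69.81.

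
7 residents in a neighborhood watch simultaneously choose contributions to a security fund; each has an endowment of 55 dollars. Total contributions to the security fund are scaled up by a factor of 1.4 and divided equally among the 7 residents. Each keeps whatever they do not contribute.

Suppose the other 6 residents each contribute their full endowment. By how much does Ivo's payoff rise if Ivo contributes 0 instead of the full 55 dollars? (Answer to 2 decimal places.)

Switching from a contribution of 55 to 0 lets Ivo keep an extra 55 dollars, but lowers the security fund by 55, which costs Ivo their own share of that drop: 1.4/7 × 55 = 11.00.
Net gain = 55 − 11.00 = 44.00. The private return per contributed unit (0.2000) is below 1, so free-riding is indeed the best response regardless of what the others do.

44.00 dollars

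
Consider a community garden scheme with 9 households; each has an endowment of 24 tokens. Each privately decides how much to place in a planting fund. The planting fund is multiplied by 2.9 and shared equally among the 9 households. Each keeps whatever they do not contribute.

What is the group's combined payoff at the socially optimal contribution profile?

626.40 tokens

Each contributed unit returns 2.900 to the group as a whole (0.3222 to each of 9 players), which exceeds 1, so the social optimum is full contribution: group total = 2.900 × 216 = 626.40.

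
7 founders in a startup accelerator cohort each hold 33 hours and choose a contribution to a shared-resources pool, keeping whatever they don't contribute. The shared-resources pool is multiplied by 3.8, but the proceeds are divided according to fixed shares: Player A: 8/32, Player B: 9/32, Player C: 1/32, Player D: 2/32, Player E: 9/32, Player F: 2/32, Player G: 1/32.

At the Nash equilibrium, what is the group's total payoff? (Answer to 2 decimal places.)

Player j's private return per contributed unit is 3.8 × (j's share). Contributing is weakly dominant for j when that share is at least 1/3.8 = 0.2632, and contributing 0 is dominant otherwise.
Player B and Player E are above the threshold, contributing 33 each; the remaining 5 contribute 0. Total contributed: 66.
The shared-resources pool pays out 3.8 × 66 = 250.80 in total (split across the unequal shares, but the aggregate is all that matters for the group sum).
The 5 free-riders keep 33 each, adding 165. Group total = 165 + 250.80 = 415.80.

415.80 hours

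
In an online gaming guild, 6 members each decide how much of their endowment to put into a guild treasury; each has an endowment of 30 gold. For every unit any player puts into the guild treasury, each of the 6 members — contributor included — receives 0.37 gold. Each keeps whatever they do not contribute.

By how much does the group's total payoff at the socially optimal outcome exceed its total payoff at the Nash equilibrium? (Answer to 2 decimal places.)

The private return per contributed unit is 0.37 < 1, so contributing 0 is dominant for every player. At the Nash equilibrium everyone keeps their 30, and the group total is 6 × 30 = 180.
Each contributed unit returns 2.220 to the group as a whole (0.37 to each of 6 players), which exceeds 1, so the social optimum is full contribution: group total = 2.220 × 180 = 399.60.
Efficiency loss = 399.60 − 180 = 219.60.

219.60 gold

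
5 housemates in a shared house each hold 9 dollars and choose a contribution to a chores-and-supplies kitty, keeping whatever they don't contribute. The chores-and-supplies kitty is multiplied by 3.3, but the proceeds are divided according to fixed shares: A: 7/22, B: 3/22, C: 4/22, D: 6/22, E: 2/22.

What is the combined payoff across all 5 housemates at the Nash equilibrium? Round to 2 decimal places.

Each unit j contributes comes back to j as 3.3 × (j's share), so j prefers to contribute only if that share exceeds 1/3.3 = 0.3030; otherwise keeping the unit dominates.
Only A (7/22) clears that bar, contributing 9; the remaining 4 contribute 0. Total contributed: 9.
The chores-and-supplies kitty pays out 3.3 × 9 = 29.70 in total (split across the unequal shares, but the aggregate is all that matters for the group sum).
The 4 free-riders keep 9 each, adding 36. Group total = 36 + 29.70 = 65.70.

65.70 dollars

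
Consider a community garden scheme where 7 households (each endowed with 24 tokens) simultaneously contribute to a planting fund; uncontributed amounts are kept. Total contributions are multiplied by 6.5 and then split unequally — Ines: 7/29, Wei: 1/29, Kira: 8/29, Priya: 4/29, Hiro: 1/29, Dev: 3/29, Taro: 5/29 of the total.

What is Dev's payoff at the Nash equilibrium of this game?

For player j, contributing a unit is worthwhile iff 6.5 × (j's share) ≥ 1, i.e. iff j's share is at least 0.1538.
The shares above 0.1538 belong to Ines, Kira and Taro, contributing 24 each; the remaining 4 contribute 0. Total contributed: 72.
Dev keeps 24 and receives 6.5 × 72 × 3/29 = 48.41 from the planting fund, for a payoff of 72.41.

72.41 tokens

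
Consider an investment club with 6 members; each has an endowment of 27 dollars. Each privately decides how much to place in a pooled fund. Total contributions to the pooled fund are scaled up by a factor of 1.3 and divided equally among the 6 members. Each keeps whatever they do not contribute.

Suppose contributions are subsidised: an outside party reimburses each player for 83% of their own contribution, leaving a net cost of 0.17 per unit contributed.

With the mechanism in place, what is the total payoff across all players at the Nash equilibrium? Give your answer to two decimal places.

345.06 dollars

With the mechanism, a contributed unit returns (1.3/6) / 0.17 = 1.2745 per unit of net cost to the contributor — now above 1 — so contributing fully is weakly dominant for every player.
At the Nash equilibrium everyone contributes 27. Group total payoff = 6 × (27 × 0.83 + 1.3 × 27) = 345.06.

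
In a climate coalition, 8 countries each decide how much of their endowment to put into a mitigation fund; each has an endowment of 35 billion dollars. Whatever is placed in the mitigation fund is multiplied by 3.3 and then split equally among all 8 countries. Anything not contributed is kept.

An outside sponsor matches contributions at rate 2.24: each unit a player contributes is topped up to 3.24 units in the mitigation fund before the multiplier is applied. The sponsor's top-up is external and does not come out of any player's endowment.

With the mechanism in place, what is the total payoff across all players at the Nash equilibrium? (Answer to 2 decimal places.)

The effective private return per unit is now 3.3 × 3.24 / 8 = 1.3365 > 1, so every player's dominant strategy flips to full contribution.
So the Nash equilibrium is full contribution by all 8; the group earns 3.3 × 3.24 × 280 = 2993.76.

2993.76 billion dollars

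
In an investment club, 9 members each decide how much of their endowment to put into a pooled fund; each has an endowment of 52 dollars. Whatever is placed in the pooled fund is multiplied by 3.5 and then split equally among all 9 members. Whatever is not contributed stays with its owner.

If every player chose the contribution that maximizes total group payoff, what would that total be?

Each contributed unit returns 3.500 to the group as a whole (0.3889 to each of 9 players), which exceeds 1, so the social optimum is full contribution: group total = 3.500 × 468 = 1638.00.

1638.00 dollars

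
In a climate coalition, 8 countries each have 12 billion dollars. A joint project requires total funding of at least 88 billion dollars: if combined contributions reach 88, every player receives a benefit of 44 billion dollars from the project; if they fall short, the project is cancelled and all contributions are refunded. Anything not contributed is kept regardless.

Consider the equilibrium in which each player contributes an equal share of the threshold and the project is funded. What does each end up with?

45 billion dollars

Equal share of the threshold: 88/8 = 11.
At this profile no one gains by cutting their contribution: any cut drops the total below 88, the project is cancelled, contributions are refunded, and the deviator ends with 12, which is less than 12 − 11 + 44 = 45. Contributing more than 11 just wastes the excess. So contributing exactly 11 is a best response.
Each player's payoff: 12 − 11 + 44 = 45.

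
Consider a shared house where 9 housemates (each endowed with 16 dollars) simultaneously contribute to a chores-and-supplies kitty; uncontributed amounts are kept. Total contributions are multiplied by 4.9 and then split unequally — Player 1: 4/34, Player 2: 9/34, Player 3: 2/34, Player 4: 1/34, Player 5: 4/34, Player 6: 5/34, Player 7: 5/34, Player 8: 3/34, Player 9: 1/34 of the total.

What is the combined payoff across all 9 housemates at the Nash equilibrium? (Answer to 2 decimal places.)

206.40 dollars

For player j, contributing a unit is worthwhile iff 4.9 × (j's share) ≥ 1, i.e. iff j's share is at least 0.2041.
Player 2 alone (share 9/34) is above the threshold, contributing 16; the remaining 8 contribute 0. Total contributed: 16.
The chores-and-supplies kitty pays out 4.9 × 16 = 78.40 in total (split across the unequal shares, but the aggregate is all that matters for the group sum).
The 8 free-riders keep 16 each, adding 128. Group total = 128 + 78.40 = 206.40.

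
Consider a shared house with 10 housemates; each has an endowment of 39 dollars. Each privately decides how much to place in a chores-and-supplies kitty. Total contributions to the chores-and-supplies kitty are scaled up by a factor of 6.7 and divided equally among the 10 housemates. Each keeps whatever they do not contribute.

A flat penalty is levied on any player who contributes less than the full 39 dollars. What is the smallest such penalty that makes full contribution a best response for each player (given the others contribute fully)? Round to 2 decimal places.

12.87 dollars

Given the others contribute fully, the best deviation is to contribute 0 (any partial contribution still incurs the fine and gives up units whose private return 0.6700 is below 1).
Deviating from 39 to 0 saves 39 dollars but forfeits the deviator's share of the drop in the chores-and-supplies kitty: 6.7/10 × 39 = 26.13.
So the deviation gain is 39 − 26.13 = 12.87, and the fine must be at least 12.87 dollars to wipe it out.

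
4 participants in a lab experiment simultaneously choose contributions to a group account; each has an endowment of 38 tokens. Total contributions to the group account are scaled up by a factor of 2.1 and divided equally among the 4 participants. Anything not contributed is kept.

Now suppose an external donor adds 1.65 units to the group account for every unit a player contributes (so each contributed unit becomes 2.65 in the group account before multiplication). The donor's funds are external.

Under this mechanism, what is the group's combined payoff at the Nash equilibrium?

845.88 tokens

With the mechanism, a contributed unit returns 2.1 × 2.65 / 4 = 1.3913 per unit of net cost to the contributor — now above 1 — so contributing fully is weakly dominant for every player.
So the Nash equilibrium is full contribution by all 4; the group earns 2.1 × 2.65 × 152 = 845.88.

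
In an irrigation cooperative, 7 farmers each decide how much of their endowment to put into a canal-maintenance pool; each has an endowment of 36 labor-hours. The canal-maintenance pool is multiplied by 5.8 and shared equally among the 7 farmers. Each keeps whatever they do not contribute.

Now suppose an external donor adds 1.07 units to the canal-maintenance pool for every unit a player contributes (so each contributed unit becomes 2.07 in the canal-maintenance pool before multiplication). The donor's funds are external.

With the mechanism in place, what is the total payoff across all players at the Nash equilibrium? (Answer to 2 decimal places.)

3025.51 labor-hours

The effective private return per unit is now 5.8 × 2.07 / 7 = 1.7151 > 1, so every player's dominant strategy flips to full contribution.
At the Nash equilibrium everyone contributes 36. Group total payoff = 5.8 × 2.07 × 252 = 3025.51.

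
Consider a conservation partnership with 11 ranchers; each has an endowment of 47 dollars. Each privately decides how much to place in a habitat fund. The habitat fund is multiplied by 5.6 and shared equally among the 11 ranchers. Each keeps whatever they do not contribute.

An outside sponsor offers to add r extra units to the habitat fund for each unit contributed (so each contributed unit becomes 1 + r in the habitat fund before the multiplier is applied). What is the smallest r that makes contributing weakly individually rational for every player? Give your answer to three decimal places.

0.964

With matching at rate r, one contributed unit becomes (1 + r) in the habitat fund and returns 5.6 × (1 + r) / 11 to the contributor.
Setting this equal to 1: 1 + r = 11/5.6 = 1.9643.
So the minimum matching rate is r = 1.9643 − 1 = 0.964.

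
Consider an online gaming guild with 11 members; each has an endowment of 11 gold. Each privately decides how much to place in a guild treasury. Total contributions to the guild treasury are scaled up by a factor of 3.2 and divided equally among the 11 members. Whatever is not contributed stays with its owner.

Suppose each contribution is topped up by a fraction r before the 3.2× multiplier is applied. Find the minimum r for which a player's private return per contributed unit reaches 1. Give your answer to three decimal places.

2.438

With matching at rate r, one contributed unit becomes (1 + r) in the guild treasury and returns 3.2 × (1 + r) / 11 to the contributor.
Setting this equal to 1: 1 + r = 11/3.2 = 3.4375.
So the minimum matching rate is r = 3.4375 − 1 = 2.438.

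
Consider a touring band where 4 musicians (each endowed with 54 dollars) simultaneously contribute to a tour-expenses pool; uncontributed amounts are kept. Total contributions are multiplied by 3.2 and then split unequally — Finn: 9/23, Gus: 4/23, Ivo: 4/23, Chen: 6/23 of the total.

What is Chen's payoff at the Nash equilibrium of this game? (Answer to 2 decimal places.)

99.08 dollars

A player with share s gets back 3.2·s per unit contributed, so full contribution is dominant for anyone with s > 1/3.2 = 0.3125 and zero contribution is dominant for anyone below.
Finn alone (share 9/23) is above the threshold, contributing 54; the remaining 3 contribute 0. Total contributed: 54.
Chen keeps 54 and receives 3.2 × 54 × 6/23 = 45.08 from the tour-expenses pool, for a payoff of 99.08.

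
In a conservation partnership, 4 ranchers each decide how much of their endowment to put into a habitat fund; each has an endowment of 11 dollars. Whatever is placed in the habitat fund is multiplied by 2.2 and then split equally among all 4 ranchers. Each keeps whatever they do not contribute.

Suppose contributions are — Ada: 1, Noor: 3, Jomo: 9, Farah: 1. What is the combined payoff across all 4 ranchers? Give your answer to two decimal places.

60.80 dollars

Total contributed: 1 + 3 + 9 + 1 = 14; total kept: 4 × 11 − 14 = 30.
The habitat fund pays out 2.2 × 14 = 30.80 in aggregate.
Group total = 30 + 30.80 = 60.80.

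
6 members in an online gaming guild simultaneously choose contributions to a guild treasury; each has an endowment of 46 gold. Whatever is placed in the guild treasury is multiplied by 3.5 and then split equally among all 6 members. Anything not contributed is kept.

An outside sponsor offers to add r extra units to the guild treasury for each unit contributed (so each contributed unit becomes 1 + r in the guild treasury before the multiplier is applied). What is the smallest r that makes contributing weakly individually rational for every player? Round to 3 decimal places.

0.714

With matching at rate r, one contributed unit becomes (1 + r) in the guild treasury and returns 3.5 × (1 + r) / 6 to the contributor.
Setting this equal to 1: 1 + r = 6/3.5 = 1.7143.
So the minimum matching rate is r = 1.7143 − 1 = 0.714.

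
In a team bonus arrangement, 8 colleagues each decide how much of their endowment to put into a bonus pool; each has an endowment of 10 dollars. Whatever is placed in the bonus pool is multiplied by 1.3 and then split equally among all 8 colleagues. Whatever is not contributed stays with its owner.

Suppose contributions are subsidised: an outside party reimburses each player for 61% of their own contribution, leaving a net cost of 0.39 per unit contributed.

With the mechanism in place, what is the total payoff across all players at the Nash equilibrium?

80.00 dollars

Even with the mechanism, each unit contributed returns only (1.3/8) / 0.39 = 0.4167 per unit of net cost, so contributing nothing is still dominant.
At the Nash equilibrium no one contributes; group total payoff = 8 × 10 = 80.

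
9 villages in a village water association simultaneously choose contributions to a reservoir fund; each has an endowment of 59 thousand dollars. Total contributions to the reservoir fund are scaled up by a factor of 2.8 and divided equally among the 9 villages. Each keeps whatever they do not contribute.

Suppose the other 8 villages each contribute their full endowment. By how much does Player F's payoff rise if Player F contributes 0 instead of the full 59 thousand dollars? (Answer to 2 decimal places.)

40.64 thousand dollars

Switching from a contribution of 59 to 0 lets Player F keep an extra 59 thousand dollars, but lowers the reservoir fund by 59, which costs Player F their own share of that drop: 2.8/9 × 59 = 18.36.
Net gain = 59 − 18.36 = 40.64. The private return per contributed unit (0.3111) is below 1, so free-riding is indeed the best response regardless of what the others do.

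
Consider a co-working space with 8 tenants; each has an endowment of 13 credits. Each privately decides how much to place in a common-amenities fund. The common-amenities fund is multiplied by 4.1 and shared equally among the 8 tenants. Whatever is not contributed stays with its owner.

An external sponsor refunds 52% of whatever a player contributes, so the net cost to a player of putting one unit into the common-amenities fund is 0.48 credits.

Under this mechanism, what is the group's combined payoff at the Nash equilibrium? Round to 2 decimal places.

The effective private return per unit is now (4.1/8) / 0.48 = 1.0677 > 1, so every player's dominant strategy flips to full contribution.
So the Nash equilibrium is full contribution by all 8; the group earns 8 × (13 × 0.52 + 4.1 × 13) = 480.48.

480.48 credits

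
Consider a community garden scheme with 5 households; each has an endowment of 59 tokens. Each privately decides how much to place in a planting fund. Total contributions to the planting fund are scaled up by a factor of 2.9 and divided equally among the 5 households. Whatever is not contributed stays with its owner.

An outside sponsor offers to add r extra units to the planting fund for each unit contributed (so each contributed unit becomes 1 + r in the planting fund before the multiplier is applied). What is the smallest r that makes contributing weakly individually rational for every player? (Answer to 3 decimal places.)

With matching at rate r, one contributed unit becomes (1 + r) in the planting fund and returns 2.9 × (1 + r) / 5 to the contributor.
Setting this equal to 1: 1 + r = 5/2.9 = 1.7241.
So the minimum matching rate is r = 1.7241 − 1 = 0.724.

0.724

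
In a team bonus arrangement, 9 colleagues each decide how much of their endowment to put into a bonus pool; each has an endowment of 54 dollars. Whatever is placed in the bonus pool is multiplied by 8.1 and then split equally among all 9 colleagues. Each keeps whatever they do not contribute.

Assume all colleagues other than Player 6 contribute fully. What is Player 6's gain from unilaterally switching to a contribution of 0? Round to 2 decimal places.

5.40 dollars

Switching from a contribution of 54 to 0 lets Player 6 keep an extra 54 dollars, but lowers the bonus pool by 54, which costs Player 6 their own share of that drop: 8.1/9 × 54 = 48.60.
Net gain = 54 − 48.60 = 5.40. The private return per contributed unit (0.9000) is below 1, so free-riding is indeed the best response regardless of what the others do.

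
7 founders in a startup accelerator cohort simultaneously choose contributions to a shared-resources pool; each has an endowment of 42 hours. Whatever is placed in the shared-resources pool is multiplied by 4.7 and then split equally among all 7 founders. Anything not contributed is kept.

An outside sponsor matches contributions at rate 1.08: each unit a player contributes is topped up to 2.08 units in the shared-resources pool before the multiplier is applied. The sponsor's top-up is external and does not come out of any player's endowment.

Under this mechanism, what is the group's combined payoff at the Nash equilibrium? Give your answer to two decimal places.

With the mechanism, a contributed unit returns 4.7 × 2.08 / 7 = 1.3966 per unit of net cost to the contributor — now above 1 — so contributing fully is weakly dominant for every player.
So the Nash equilibrium is full contribution by all 7; the group earns 4.7 × 2.08 × 294 = 2874.14.

2874.14 hours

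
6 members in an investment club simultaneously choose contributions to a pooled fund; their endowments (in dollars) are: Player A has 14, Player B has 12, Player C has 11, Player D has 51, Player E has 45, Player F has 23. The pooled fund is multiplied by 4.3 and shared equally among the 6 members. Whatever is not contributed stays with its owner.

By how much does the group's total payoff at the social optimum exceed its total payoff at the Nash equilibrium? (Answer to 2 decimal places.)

514.80 dollars

The private return per contributed unit is 4.3/6 = 0.7167 < 1 for every player regardless of endowment, so the Nash equilibrium is zero contribution and the group total is Σ E_j = 14 + 12 + 11 + 51 + 45 + 23 = 156.
Each contributed unit returns 4.300 to the group, so the social optimum is full contribution by everyone: group total = 4.300 × 156 = 670.80.
Efficiency loss = (4.300 − 1) × 156 = 514.80.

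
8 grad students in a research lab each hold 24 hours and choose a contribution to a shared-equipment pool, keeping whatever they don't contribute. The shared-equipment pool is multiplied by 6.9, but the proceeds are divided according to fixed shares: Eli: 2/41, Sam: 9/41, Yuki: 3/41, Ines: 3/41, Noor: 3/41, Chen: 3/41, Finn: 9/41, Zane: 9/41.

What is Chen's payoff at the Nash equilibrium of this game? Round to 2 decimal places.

Each unit j contributes comes back to j as 6.9 × (j's share), so j prefers to contribute only if that share exceeds 1/6.9 = 0.1449; otherwise keeping the unit dominates.
Sam, Finn and Zane are above the threshold, contributing 24 each; the remaining 5 contribute 0. Total contributed: 72.
Chen keeps 24 and receives 6.9 × 72 × 3/41 = 36.35 from the shared-equipment pool, for a payoff of 60.35.

60.35 hours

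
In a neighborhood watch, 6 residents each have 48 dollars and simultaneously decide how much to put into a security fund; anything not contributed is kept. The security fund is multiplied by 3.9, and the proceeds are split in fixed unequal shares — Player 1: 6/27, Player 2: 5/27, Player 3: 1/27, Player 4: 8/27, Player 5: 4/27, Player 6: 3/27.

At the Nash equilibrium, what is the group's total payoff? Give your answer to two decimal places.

A player with share s gets back 3.9·s per unit contributed, so full contribution is dominant for anyone with s > 1/3.9 = 0.2564 and zero contribution is dominant for anyone below.
Only Player 4 (8/27) clears that bar, contributing 48; the remaining 5 contribute 0. Total contributed: 48.
The security fund pays out 3.9 × 48 = 187.20 in total (split across the unequal shares, but the aggregate is all that matters for the group sum).
The 5 free-riders keep 48 each, adding 240. Group total = 240 + 187.20 = 427.20.

427.20 dollars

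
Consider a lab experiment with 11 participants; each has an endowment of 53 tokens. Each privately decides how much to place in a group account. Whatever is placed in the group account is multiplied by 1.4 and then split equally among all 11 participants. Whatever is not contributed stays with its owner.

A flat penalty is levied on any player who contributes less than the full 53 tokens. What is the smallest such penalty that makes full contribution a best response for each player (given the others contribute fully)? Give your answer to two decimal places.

Given the others contribute fully, the best deviation is to contribute 0 (any partial contribution still incurs the fine and gives up units whose private return 0.1273 is below 1).
Deviating from 53 to 0 saves 53 tokens but forfeits the deviator's share of the drop in the group account: 1.4/11 × 53 = 6.75.
So the deviation gain is 53 − 6.75 = 46.25, and the fine must be at least 46.25 tokens to wipe it out.

46.25 tokens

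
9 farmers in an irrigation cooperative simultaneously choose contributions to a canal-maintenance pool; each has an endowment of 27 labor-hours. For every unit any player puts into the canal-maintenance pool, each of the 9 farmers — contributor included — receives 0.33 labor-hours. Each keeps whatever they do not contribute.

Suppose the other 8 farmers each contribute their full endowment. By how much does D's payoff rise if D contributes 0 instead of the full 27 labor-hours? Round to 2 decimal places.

Switching from a contribution of 27 to 0 lets D keep an extra 27 labor-hours, but lowers the canal-maintenance pool by 27, which costs D their own share of that drop: 0.33 × 27 = 8.91.
Net gain = 27 − 8.91 = 18.09. The private return per contributed unit (0.33) is below 1, so free-riding is indeed the best response regardless of what the others do.

18.09 labor-hours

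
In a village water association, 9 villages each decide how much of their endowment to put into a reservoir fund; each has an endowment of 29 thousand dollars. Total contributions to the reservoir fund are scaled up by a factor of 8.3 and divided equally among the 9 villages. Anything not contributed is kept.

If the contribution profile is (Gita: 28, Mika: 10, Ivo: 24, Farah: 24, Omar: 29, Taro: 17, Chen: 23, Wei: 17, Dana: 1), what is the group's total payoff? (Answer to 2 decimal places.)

Total contributed: 28 + 10 + 24 + 24 + 29 + 17 + 23 + 17 + 1 = 173; total kept: 9 × 29 − 173 = 88.
The reservoir fund pays out 8.3 × 173 = 1435.90 in aggregate.
Group total = 88 + 1435.90 = 1523.90.

1523.90 thousand dollars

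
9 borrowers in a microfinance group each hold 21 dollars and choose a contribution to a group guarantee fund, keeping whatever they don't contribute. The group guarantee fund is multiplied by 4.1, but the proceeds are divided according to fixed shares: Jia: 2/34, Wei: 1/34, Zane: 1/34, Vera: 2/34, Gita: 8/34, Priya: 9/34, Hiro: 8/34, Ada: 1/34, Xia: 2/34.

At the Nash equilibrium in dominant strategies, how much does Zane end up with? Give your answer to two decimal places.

23.53 dollars

A player with share s gets back 4.1·s per unit contributed, so full contribution is dominant for anyone with s > 1/4.1 = 0.2439 and zero contribution is dominant for anyone below.
The only share above 0.2439 is Priya's 9/34, contributing 21; the remaining 8 contribute 0. Total contributed: 21.
Zane keeps 21 and receives 4.1 × 21 × 1/34 = 2.53 from the group guarantee fund, for a payoff of 23.53.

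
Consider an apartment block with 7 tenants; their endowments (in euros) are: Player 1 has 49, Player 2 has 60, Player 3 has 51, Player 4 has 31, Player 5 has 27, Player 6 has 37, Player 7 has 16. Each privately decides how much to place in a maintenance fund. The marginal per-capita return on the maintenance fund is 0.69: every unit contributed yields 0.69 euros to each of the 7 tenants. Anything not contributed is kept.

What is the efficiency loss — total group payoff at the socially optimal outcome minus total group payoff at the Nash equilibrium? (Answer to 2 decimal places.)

The private return per contributed unit is 0.69 < 1 for everyone, so the Nash equilibrium is zero contribution and the group total is Σ E_j = 49 + 60 + 51 + 31 + 27 + 37 + 16 = 271.
Each contributed unit returns 4.830 to the group, so the social optimum is full contribution by everyone: group total = 4.830 × 271 = 1308.93.
Efficiency loss = (4.830 − 1) × 271 = 1037.93.

1037.93 euros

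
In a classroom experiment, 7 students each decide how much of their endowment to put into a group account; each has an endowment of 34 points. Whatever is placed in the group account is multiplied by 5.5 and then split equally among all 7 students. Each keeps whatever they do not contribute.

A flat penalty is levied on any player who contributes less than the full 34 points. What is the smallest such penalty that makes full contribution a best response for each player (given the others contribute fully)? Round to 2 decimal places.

7.29 points

Given the others contribute fully, the best deviation is to contribute 0 (any partial contribution still incurs the fine and gives up units whose private return 0.7857 is below 1).
Deviating from 34 to 0 saves 34 points but forfeits the deviator's share of the drop in the group account: 5.5/7 × 34 = 26.71.
So the deviation gain is 34 − 26.71 = 7.29, and the fine must be at least 7.29 points to wipe it out.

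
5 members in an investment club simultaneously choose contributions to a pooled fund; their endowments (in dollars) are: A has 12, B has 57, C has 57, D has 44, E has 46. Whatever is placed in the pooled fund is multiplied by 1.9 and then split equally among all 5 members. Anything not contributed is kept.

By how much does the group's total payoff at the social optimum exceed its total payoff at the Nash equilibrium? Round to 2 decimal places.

The private return per contributed unit is 1.9/5 = 0.3800 < 1 for every player regardless of endowment, so the Nash equilibrium is zero contribution and the group total is Σ E_j = 12 + 57 + 57 + 44 + 46 = 216.
Each contributed unit returns 1.900 to the group, so the social optimum is full contribution by everyone: group total = 1.900 × 216 = 410.40.
Efficiency loss = (1.900 − 1) × 216 = 194.40.

194.40 dollars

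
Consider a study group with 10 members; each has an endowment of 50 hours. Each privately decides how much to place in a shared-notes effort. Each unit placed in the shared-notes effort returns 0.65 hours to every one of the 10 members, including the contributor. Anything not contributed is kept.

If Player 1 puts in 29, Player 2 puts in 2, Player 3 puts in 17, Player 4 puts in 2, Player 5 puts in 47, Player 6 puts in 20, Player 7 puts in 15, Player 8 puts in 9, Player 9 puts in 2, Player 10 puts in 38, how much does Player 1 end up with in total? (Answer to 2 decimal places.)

138.65 hours

Total contributed: 29 + 2 + 17 + 2 + 47 + 20 + 15 + 9 + 2 + 38 = 181.
Each receives 0.65 × 181 = 117.65 from the shared-notes effort.
Player 1 keeps 50 − 29 = 21, so Player 1's payoff is 21 + 117.65 = 138.65.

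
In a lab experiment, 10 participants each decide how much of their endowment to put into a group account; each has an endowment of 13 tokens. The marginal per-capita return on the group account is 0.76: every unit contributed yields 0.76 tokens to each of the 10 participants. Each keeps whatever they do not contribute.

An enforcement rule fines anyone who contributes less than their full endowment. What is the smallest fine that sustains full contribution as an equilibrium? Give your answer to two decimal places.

3.12 tokens

Given the others contribute fully, the best deviation is to contribute 0 (any partial contribution still incurs the fine and gives up units whose private return 0.76 is below 1).
Deviating from 13 to 0 saves 13 tokens but forfeits the deviator's share of the drop in the group account: 0.76 × 13 = 9.88.
So the deviation gain is 13 − 9.88 = 3.12, and the fine must be at least 3.12 tokens to wipe it out.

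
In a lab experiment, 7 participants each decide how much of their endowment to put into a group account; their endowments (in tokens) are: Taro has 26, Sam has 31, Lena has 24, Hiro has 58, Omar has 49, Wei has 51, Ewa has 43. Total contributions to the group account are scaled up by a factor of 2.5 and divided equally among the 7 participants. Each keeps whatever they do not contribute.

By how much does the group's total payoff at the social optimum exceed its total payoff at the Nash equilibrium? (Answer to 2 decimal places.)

The private return per contributed unit is 2.5/7 = 0.3571 < 1 for every player regardless of endowment, so the Nash equilibrium is zero contribution and the group total is Σ E_j = 26 + 31 + 24 + 58 + 49 + 51 + 43 = 282.
Each contributed unit returns 2.500 to the group, so the social optimum is full contribution by everyone: group total = 2.500 × 282 = 705.00.
Efficiency loss = (2.500 − 1) × 282 = 423.00.

423.00 tokens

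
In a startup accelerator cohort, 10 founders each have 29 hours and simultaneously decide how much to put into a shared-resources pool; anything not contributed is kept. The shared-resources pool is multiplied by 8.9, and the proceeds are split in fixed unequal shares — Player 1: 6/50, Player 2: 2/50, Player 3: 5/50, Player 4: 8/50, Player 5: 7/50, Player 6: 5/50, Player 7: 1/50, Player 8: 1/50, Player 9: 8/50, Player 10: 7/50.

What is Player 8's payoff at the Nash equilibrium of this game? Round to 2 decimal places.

For player j, contributing a unit is worthwhile iff 8.9 × (j's share) ≥ 1, i.e. iff j's share is at least 0.1124.
Player 1, Player 4, Player 5, Player 9 and Player 10 are above the threshold, contributing 29 each; the remaining 5 contribute 0. Total contributed: 145.
Player 8 keeps 29 and receives 8.9 × 145 × 1/50 = 25.81 from the shared-resources pool, for a payoff of 54.81.

54.81 hours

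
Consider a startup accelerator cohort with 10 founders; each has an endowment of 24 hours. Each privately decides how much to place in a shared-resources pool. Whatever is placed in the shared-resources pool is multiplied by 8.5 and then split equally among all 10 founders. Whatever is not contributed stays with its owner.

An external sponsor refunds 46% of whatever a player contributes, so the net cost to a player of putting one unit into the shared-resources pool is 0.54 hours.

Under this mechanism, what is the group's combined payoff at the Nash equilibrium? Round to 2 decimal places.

2150.40 hours

With the mechanism, a contributed unit returns (8.5/10) / 0.54 = 1.5741 per unit of net cost to the contributor — now above 1 — so contributing fully is weakly dominant for every player.
At the Nash equilibrium everyone contributes 24. Group total payoff = 10 × (24 × 0.46 + 8.5 × 24) = 2150.40.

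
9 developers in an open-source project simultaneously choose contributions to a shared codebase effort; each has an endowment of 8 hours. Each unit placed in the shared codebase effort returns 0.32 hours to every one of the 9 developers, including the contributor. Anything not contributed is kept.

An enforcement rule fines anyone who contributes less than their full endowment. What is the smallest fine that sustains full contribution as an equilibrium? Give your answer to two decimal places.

5.44 hours

Given the others contribute fully, the best deviation is to contribute 0 (any partial contribution still incurs the fine and gives up units whose private return 0.32 is below 1).
Deviating from 8 to 0 saves 8 hours but forfeits the deviator's share of the drop in the shared codebase effort: 0.32 × 8 = 2.56.
So the deviation gain is 8 − 2.56 = 5.44, and the fine must be at least 5.44 hours to wipe it out.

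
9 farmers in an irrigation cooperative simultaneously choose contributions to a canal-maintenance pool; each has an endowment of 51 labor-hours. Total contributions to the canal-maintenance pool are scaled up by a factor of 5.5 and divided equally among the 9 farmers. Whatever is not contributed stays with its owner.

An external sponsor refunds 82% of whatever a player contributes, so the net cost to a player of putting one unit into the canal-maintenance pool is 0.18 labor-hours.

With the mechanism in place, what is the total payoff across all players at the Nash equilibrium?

2900.88 labor-hours

With the mechanism, a contributed unit returns (5.5/9) / 0.18 = 3.3951 per unit of net cost to the contributor — now above 1 — so contributing fully is weakly dominant for every player.
At the Nash equilibrium everyone contributes 51. Group total payoff = 9 × (51 × 0.82 + 5.5 × 51) = 2900.88.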